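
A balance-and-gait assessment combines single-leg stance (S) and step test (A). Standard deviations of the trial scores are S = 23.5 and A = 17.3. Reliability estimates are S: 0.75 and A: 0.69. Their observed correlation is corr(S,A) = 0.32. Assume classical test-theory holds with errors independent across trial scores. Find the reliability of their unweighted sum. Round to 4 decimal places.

0.7924

Var(S+A) = 23.5² + 17.3² + 2·[23.5·17.3·0.32] = 851.54 + 260.192 = 1111.73.
Because errors are independent across components, Cov(Tᵢ,Tⱼ) = Cov(Xᵢ,Xⱼ); the off-diagonal part of the true-score variance is the same as above.
True-score variance = [23.5²·0.75 + 17.3²·0.69] + 260.192 = 620.698 + 260.192 = 880.89.
Reliability = 880.89 / 1111.73 = 0.7924.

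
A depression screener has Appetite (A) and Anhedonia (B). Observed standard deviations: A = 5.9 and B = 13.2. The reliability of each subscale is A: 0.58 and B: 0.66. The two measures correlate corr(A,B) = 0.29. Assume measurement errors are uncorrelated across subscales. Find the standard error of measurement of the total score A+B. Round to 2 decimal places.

8.59

Var(total) = 209.05 + 45.1704 = 254.22.
True-score variance = 135.188 + 45.1704 = 180.359, so reliability = 0.7095.
Error variance = 254.22 − 180.359 = 73.8618; SEM = √73.8618 = 8.59.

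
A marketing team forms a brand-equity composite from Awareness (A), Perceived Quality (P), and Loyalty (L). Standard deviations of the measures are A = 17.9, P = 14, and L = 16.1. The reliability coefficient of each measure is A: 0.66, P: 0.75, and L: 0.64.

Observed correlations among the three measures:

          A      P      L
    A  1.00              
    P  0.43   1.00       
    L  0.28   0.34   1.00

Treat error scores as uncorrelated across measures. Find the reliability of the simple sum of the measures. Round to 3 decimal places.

Var(A+P+L) = 17.9² + 14² + 16.1² + 2·[17.9·14·0.43 + 17.9·16.1·0.28 + 14·16.1·0.34] = 775.62 + 530.174 = 1305.79.
Because errors are independent across components, Cov(Tᵢ,Tⱼ) = Cov(Xᵢ,Xⱼ); the off-diagonal part of the true-score variance is the same as above.
True-score variance = [17.9²·0.66 + 14²·0.75 + 16.1²·0.64] + 530.174 = 524.365 + 530.174 = 1054.54.
Reliability = 1054.54 / 1305.79 = 0.808.

0.808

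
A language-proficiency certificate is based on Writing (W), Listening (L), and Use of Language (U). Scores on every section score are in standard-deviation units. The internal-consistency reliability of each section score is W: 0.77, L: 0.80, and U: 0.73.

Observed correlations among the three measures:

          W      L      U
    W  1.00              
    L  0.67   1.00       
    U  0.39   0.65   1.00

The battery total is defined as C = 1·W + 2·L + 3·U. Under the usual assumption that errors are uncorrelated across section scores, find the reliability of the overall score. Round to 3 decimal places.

Var(C) = 1 + 2² + 3² + 2·[2·0.67 + 3·0.39 + 6·0.65] = 14 + 12.82 = 26.82.
With uncorrelated errors the cross-covariances are all true-score covariance, so they carry over unchanged; only the diagonal terms shrink to ρᵢσᵢ².
True-score variance = [0.77 + 2²·0.80 + 3²·0.73] + 12.82 = 10.54 + 12.82 = 23.36.
Reliability = 23.36 / 26.82 = 0.871.

0.871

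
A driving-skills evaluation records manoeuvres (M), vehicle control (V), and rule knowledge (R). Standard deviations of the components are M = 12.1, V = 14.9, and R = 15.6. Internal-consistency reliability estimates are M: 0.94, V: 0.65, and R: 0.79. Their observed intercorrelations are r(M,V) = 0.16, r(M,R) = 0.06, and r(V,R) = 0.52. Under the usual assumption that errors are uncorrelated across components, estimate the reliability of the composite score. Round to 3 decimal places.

Var(M+V+R) = 12.1² + 14.9² + 15.6² + 2·[12.1·14.9·0.16 + 12.1·15.6·0.06 + 14.9·15.6·0.52] = 611.78 + 322.082 = 933.862.
Under uncorrelated errors the observed covariances equal the true-score covariances, so only the own-variance terms attenuate.
True-score variance = [12.1²·0.94 + 14.9²·0.65 + 15.6²·0.79] + 322.082 = 474.186 + 322.082 = 796.268.
Reliability = 796.268 / 933.862 = 0.853.

0.853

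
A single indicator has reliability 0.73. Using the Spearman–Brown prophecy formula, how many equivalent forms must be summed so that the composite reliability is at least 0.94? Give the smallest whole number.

6

k ≥ ρ*(1−ρ₁)/(ρ₁(1−ρ*)) = 0.94·0.27 / (0.73·0.06) = 5.795.
Smallest integer k = 6.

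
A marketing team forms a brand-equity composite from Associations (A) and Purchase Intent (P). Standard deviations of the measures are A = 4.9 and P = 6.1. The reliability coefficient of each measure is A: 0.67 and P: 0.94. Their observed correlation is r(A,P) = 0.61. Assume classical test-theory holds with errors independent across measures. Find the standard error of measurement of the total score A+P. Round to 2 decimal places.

3.19

Var(total) = 61.22 + 36.4658 = 97.6858.
True-score variance = 51.0641 + 36.4658 = 87.5299, so reliability = 0.8960.
Error variance = 97.6858 − 87.5299 = 10.1559; SEM = √10.1559 = 3.19.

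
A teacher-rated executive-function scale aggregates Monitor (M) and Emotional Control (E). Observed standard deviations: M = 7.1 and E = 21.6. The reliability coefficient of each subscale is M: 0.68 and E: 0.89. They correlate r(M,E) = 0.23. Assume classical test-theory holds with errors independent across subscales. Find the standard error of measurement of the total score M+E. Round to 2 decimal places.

Var(total) = 516.97 + 70.5456 = 587.516.
True-score variance = 449.517 + 70.5456 = 520.063, so reliability = 0.8852.
Error variance = 587.516 − 520.063 = 67.4528; SEM = √67.4528 = 8.21.

8.21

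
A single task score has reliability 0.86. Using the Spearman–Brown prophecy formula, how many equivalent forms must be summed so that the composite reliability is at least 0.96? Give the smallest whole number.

4

k ≥ ρ*(1−ρ₁)/(ρ₁(1−ρ*)) = 0.96·0.14 / (0.86·0.04) = 3.907.
Smallest integer k = 4.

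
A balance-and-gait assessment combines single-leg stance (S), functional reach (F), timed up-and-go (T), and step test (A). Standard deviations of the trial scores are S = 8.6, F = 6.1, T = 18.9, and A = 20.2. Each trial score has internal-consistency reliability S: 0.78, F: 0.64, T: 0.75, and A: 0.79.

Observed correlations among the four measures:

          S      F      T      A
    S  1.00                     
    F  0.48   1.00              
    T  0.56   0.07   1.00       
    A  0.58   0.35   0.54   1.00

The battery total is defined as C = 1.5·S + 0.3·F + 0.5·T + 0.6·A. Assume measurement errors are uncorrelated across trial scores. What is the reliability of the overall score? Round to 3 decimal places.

0.898

Var(C) = 1.5²·8.6² + 0.3²·6.1² + 0.5²·18.9² + 0.6²·20.2² + 2·[0.45·8.6·6.1·0.48 + 0.75·8.6·18.9·0.56 + 0.9·8.6·20.2·0.58 + 0.15·6.1·18.9·0.07 + 0.18·6.1·20.2·0.35 + 0.3·18.9·20.2·0.54] = 405.956 + 482.204 = 888.159.
With uncorrelated errors the cross-covariances are all true-score covariance, so they carry over unchanged; only the diagonal terms shrink to ρᵢσᵢ².
True-score variance = [1.5²·8.6²·0.78 + 0.3²·6.1²·0.64 + 0.5²·18.9²·0.75 + 0.6²·20.2²·0.79] + 482.204 = 314.967 + 482.204 = 797.17.
Reliability = 797.17 / 888.159 = 0.898.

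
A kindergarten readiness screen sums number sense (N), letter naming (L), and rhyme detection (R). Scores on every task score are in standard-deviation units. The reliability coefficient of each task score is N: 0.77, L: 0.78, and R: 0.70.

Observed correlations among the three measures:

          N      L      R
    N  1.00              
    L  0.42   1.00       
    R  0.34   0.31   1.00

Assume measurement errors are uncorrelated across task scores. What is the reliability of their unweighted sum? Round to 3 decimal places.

0.854

Var(N+L+R) = 3 + 2·[0.42 + 0.34 + 0.31] = 3 + 2.14 = 5.14.
Under uncorrelated errors the observed covariances equal the true-score covariances, so only the own-variance terms attenuate.
True-score variance = [0.77 + 0.78 + 0.70] + 2.14 = 2.25 + 2.14 = 4.39.
Reliability = 4.39 / 5.14 = 0.854.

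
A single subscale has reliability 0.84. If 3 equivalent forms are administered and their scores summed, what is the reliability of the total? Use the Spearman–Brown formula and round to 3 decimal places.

ρ_k = kρ / (1 + (k−1)ρ) = 3·0.84 / (1 + 2·0.84) = 2.520 / 2.680 = 0.940.

0.940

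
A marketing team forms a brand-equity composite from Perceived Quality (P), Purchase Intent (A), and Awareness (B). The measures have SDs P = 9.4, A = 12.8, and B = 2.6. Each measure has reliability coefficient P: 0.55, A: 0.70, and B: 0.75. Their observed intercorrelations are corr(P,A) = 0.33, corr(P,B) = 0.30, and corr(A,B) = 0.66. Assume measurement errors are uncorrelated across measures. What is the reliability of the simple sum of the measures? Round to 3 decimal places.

Var(P+A+B) = 9.4² + 12.8² + 2.6² + 2·[9.4·12.8·0.33 + 9.4·2.6·0.30 + 12.8·2.6·0.66] = 258.96 + 138.005 = 396.965.
Under uncorrelated errors the observed covariances equal the true-score covariances, so only the own-variance terms attenuate.
True-score variance = [9.4²·0.55 + 12.8²·0.70 + 2.6²·0.75] + 138.005 = 168.356 + 138.005 = 306.361.
Reliability = 306.361 / 396.965 = 0.772.

0.772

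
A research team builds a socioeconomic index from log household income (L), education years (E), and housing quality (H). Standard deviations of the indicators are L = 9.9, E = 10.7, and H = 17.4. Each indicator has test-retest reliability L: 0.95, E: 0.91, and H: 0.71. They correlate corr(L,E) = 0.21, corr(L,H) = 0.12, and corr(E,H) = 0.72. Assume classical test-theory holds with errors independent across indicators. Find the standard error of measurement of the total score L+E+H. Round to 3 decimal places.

Var(total) = 515.26 + 353.932 = 869.192.
True-score variance = 412.255 + 353.932 = 766.187, so reliability = 0.8815.
Error variance = 869.192 − 766.187 = 103.005; SEM = √103.005 = 10.149.

10.149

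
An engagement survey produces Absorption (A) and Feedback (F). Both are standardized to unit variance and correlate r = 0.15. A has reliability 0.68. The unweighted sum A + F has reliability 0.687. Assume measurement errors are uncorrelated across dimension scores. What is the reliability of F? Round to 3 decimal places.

0.600

Var(A+F) = 2 + 2·0.15 = 2.300.
True-score variance = ρ_A + ρ_F + 2·0.15, so 0.687 = (0.68 + ρ_F + 0.30) / 2.300.
ρ_F = 0.687·2.300 − 0.68 − 0.30 = 0.600.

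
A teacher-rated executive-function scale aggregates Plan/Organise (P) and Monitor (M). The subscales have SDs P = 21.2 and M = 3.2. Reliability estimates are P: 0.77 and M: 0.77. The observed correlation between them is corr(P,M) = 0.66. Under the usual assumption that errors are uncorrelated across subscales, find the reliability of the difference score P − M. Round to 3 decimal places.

0.714

Var(P−M) = 21.2² + 3.2² − 2·21.2·3.2·0.66 = 459.68 − 89.5488 = 370.131.
Under uncorrelated errors the observed covariances equal the true-score covariances, so only the own-variance terms attenuate.
True-score variance = [21.2²·0.77 + 3.2²·0.77] − 89.5488 = 353.954 − 89.5488 = 264.405.
Reliability = 264.405 / 370.131 = 0.714.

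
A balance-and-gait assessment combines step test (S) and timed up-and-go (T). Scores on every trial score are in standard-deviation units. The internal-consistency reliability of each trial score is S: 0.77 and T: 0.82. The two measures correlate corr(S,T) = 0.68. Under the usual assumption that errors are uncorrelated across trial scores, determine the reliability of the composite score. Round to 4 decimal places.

0.8780

Var(S+T) = 2 + 2·[0.68] = 2 + 1.36 = 3.36.
Under uncorrelated errors the observed covariances equal the true-score covariances, so only the own-variance terms attenuate.
True-score variance = [0.77 + 0.82] + 1.36 = 1.59 + 1.36 = 2.95.
Reliability = 2.95 / 3.36 = 0.8780.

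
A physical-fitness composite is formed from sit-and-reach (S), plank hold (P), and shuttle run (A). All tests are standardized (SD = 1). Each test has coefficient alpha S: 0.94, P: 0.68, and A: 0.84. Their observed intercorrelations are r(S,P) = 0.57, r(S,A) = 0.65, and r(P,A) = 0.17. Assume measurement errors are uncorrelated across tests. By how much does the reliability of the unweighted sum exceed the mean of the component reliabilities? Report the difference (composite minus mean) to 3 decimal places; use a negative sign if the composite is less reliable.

Var(sum) = 3 + 2.78 = 5.78; true-score variance = 2.46 + 2.78 = 5.24; composite reliability = 0.9066.
Mean component reliability = 0.8200.
Difference = 0.9066 − 0.8200 = 0.087.

0.087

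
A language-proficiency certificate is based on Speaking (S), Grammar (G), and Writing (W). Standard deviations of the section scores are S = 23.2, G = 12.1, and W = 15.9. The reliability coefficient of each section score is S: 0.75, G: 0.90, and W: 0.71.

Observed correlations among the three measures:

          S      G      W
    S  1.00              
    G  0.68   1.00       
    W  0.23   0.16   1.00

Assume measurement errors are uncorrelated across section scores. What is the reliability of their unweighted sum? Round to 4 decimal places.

0.8565

Var(S+G+W) = 23.2² + 12.1² + 15.9² + 2·[23.2·12.1·0.68 + 23.2·15.9·0.23 + 12.1·15.9·0.16] = 937.46 + 613.029 = 1550.49.
Because errors are independent across components, Cov(Tᵢ,Tⱼ) = Cov(Xᵢ,Xⱼ); the off-diagonal part of the true-score variance is the same as above.
True-score variance = [23.2²·0.75 + 12.1²·0.90 + 15.9²·0.71] + 613.029 = 714.944 + 613.029 = 1327.97.
Reliability = 1327.97 / 1550.49 = 0.8565.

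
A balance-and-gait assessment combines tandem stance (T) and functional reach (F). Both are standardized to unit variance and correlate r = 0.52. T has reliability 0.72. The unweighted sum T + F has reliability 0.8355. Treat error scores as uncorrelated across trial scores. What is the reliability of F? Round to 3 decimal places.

0.780

Var(T+F) = 2 + 2·0.52 = 3.040.
True-score variance = ρ_T + ρ_F + 2·0.52, so 0.8355 = (0.72 + ρ_F + 1.04) / 3.040.
ρ_F = 0.8355·3.040 − 0.72 − 1.04 = 0.780.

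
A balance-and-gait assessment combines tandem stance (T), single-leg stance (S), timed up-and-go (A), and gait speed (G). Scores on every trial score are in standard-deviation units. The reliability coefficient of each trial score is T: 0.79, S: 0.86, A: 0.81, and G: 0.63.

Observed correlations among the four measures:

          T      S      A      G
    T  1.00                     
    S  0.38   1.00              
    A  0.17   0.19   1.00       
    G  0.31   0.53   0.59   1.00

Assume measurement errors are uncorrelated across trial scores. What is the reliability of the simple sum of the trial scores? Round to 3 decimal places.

Var(T+S+A+G) = 4 + 2·[0.38 + 0.17 + 0.31 + 0.19 + 0.53 + 0.59] = 4 + 4.34 = 8.34.
Under uncorrelated errors the observed covariances equal the true-score covariances, so only the own-variance terms attenuate.
True-score variance = [0.79 + 0.86 + 0.81 + 0.63] + 4.34 = 3.09 + 4.34 = 7.43.
Reliability = 7.43 / 8.34 = 0.891.

0.891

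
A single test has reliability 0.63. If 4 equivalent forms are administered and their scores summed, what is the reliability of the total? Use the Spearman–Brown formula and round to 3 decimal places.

ρ_k = kρ / (1 + (k−1)ρ) = 4·0.63 / (1 + 3·0.63) = 2.520 / 2.890 = 0.872.

0.872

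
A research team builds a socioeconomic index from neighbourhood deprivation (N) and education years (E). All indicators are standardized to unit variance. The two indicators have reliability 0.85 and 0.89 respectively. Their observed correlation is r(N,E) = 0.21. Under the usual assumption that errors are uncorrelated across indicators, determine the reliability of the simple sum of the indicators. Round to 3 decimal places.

0.893

Var(N+E) = 2 + 2·[0.21] = 2 + 0.42 = 2.42.
Because errors are independent across components, Cov(Tᵢ,Tⱼ) = Cov(Xᵢ,Xⱼ); the off-diagonal part of the true-score variance is the same as above.
True-score variance = [0.85 + 0.89] + 0.42 = 1.74 + 0.42 = 2.16.
Reliability = 2.16 / 2.42 = 0.893.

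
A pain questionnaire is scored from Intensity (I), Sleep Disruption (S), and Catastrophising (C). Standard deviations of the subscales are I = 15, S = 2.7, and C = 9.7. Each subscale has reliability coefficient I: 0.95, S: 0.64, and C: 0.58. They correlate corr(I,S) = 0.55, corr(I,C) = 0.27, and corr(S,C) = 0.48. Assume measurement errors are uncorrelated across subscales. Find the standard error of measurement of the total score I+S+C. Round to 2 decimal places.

Var(total) = 326.38 + 148.262 = 474.642.
True-score variance = 272.988 + 148.262 = 421.25, so reliability = 0.8875.
Error variance = 474.642 − 421.25 = 53.3922; SEM = √53.3922 = 7.31.

7.31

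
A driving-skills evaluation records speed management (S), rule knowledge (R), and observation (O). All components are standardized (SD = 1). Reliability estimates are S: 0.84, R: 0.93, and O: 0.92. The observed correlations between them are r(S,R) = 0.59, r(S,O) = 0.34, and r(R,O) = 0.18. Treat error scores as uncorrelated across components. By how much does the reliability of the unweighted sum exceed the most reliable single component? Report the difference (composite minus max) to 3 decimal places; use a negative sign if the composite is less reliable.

Var(sum) = 3 + 2.22 = 5.22; true-score variance = 2.69 + 2.22 = 4.91; composite reliability = 0.9406.
Max component reliability = 0.9300.
Difference = 0.9406 − 0.9300 = 0.011.

0.011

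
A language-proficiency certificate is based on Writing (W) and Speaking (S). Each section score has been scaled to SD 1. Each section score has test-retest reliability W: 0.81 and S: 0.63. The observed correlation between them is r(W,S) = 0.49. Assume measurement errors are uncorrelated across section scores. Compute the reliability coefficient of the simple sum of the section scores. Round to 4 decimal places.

0.8121

Var(W+S) = 2 + 2·[0.49] = 2 + 0.98 = 2.98.
Under uncorrelated errors the observed covariances equal the true-score covariances, so only the own-variance terms attenuate.
True-score variance = [0.81 + 0.63] + 0.98 = 1.44 + 0.98 = 2.42.
Reliability = 2.42 / 2.98 = 0.8121.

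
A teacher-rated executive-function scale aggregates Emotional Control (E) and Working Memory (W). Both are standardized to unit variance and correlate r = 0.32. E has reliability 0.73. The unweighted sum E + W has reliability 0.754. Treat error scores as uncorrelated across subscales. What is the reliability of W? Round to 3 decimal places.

0.621

Var(E+W) = 2 + 2·0.32 = 2.640.
True-score variance = ρ_E + ρ_W + 2·0.32, so 0.754 = (0.73 + ρ_W + 0.64) / 2.640.
ρ_W = 0.754·2.640 − 0.73 − 0.64 = 0.621.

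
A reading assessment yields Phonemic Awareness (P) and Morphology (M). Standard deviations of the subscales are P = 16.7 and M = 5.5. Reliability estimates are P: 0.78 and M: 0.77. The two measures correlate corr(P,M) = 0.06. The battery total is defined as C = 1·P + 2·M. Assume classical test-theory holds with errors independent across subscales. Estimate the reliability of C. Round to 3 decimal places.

Var(C) = 16.7² + 2²·5.5² + 2·[2·16.7·5.5·0.06] = 399.89 + 22.044 = 421.934.
Because errors are independent across components, Cov(Tᵢ,Tⱼ) = Cov(Xᵢ,Xⱼ); the off-diagonal part of the true-score variance is the same as above.
True-score variance = [16.7²·0.78 + 2²·5.5²·0.77] + 22.044 = 310.704 + 22.044 = 332.748.
Reliability = 332.748 / 421.934 = 0.789.

0.789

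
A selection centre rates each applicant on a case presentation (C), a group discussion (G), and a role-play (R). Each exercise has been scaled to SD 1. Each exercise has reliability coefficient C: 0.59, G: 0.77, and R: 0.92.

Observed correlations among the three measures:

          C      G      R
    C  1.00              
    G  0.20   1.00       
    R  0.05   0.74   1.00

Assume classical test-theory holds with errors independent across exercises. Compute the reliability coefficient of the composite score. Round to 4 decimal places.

Var(C+G+R) = 3 + 2·[0.20 + 0.05 + 0.74] = 3 + 1.98 = 4.98.
With uncorrelated errors the cross-covariances are all true-score covariance, so they carry over unchanged; only the diagonal terms shrink to ρᵢσᵢ².
True-score variance = [0.59 + 0.77 + 0.92] + 1.98 = 2.28 + 1.98 = 4.26.
Reliability = 4.26 / 4.98 = 0.8554.

0.8554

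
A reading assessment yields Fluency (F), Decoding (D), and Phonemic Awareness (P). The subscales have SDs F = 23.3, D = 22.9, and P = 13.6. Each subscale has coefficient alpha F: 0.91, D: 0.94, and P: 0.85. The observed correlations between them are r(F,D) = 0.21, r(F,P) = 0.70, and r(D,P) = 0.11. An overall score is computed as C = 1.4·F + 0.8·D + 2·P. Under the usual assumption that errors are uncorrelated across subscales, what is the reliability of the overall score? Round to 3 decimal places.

Var(C) = 1.4²·23.3² + 0.8²·22.9² + 2²·13.6² + 2·[1.12·23.3·22.9·0.21 + 2.8·23.3·13.6·0.70 + 1.6·22.9·13.6·0.11] = 2139.53 + 1602.79 = 3742.31.
With uncorrelated errors the cross-covariances are all true-score covariance, so they carry over unchanged; only the diagonal terms shrink to ρᵢσᵢ².
True-score variance = [1.4²·23.3²·0.91 + 0.8²·22.9²·0.94 + 2²·13.6²·0.85] + 1602.79 = 1912.65 + 1602.79 = 3515.44.
Reliability = 3515.44 / 3742.31 = 0.939.

0.939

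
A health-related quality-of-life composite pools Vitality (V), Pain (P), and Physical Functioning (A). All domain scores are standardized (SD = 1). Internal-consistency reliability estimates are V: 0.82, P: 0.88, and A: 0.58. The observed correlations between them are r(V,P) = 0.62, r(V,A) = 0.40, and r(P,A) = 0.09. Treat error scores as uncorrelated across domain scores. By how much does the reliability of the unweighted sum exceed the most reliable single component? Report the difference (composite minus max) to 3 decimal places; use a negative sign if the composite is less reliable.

Var(sum) = 3 + 2.22 = 5.22; true-score variance = 2.28 + 2.22 = 4.5; composite reliability = 0.8621.
Max component reliability = 0.8800.
Difference = 0.8621 − 0.8800 = -0.018.

-0.018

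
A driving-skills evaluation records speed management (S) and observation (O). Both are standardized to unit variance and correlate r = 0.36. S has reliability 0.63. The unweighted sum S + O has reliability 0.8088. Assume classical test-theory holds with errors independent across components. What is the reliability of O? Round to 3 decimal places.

0.850

Var(S+O) = 2 + 2·0.36 = 2.720.
True-score variance = ρ_S + ρ_O + 2·0.36, so 0.8088 = (0.63 + ρ_O + 0.72) / 2.720.
ρ_O = 0.8088·2.720 − 0.63 − 0.72 = 0.850.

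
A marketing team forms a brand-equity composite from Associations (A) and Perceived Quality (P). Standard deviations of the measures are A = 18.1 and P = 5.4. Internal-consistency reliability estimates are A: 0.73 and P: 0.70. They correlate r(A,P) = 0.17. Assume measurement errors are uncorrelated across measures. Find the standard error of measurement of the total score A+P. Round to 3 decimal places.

9.859

Var(total) = 356.77 + 33.2316 = 390.002.
True-score variance = 259.567 + 33.2316 = 292.799, so reliability = 0.7508.
Error variance = 390.002 − 292.799 = 97.2027; SEM = √97.2027 = 9.859.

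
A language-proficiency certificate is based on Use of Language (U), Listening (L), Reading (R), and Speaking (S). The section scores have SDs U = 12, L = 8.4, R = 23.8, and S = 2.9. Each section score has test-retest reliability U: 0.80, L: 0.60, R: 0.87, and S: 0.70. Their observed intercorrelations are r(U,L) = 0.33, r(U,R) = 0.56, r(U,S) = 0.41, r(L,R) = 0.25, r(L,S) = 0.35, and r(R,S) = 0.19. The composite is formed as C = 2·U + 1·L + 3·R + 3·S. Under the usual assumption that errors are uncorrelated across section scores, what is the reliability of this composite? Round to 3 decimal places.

0.904

Var(C) = 2²·12² + 8.4² + 3²·23.8² + 3²·2.9² + 2·[2·12·8.4·0.33 + 6·12·23.8·0.56 + 6·12·2.9·0.41 + 3·8.4·23.8·0.25 + 3·8.4·2.9·0.35 + 9·23.8·2.9·0.19] = 5820.21 + 2810.59 = 8630.8.
Because errors are independent across components, Cov(Tᵢ,Tⱼ) = Cov(Xᵢ,Xⱼ); the off-diagonal part of the true-score variance is the same as above.
True-score variance = [2²·12²·0.80 + 8.4²·0.60 + 3²·23.8²·0.87 + 3²·2.9²·0.70] + 2810.59 = 4991.34 + 2810.59 = 7801.93.
Reliability = 7801.93 / 8630.8 = 0.904.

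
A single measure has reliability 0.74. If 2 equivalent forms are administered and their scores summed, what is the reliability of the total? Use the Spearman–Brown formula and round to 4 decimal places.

ρ_k = kρ / (1 + (k−1)ρ) = 2·0.74 / (1 + 1·0.74) = 1.480 / 1.740 = 0.8506.

0.8506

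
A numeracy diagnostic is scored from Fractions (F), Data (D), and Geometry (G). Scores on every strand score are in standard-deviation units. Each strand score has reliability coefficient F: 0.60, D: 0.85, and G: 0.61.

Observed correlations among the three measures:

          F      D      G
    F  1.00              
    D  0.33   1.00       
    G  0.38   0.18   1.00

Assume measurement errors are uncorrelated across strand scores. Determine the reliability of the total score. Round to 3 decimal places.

Var(F+D+G) = 3 + 2·[0.33 + 0.38 + 0.18] = 3 + 1.78 = 4.78.
Under uncorrelated errors the observed covariances equal the true-score covariances, so only the own-variance terms attenuate.
True-score variance = [0.60 + 0.85 + 0.61] + 1.78 = 2.06 + 1.78 = 3.84.
Reliability = 3.84 / 4.78 = 0.803.

0.803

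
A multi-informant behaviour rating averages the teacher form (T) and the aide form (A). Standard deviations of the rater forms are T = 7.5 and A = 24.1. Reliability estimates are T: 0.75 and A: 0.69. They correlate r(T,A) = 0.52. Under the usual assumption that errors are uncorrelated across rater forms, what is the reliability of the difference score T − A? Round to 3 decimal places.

0.568

Var(T−A) = 7.5² + 24.1² − 2·7.5·24.1·0.52 = 637.06 − 187.98 = 449.08.
With uncorrelated errors the cross-covariances are all true-score covariance, so they carry over unchanged; only the diagonal terms shrink to ρᵢσᵢ².
True-score variance = [7.5²·0.75 + 24.1²·0.69] − 187.98 = 442.946 − 187.98 = 254.966.
Reliability = 254.966 / 449.08 = 0.568.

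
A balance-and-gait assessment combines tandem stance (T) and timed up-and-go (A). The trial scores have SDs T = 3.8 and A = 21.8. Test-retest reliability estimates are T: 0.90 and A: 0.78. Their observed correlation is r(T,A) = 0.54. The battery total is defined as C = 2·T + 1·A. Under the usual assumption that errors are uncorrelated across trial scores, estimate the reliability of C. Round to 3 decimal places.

0.845

Var(C) = 2²·3.8² + 21.8² + 2·[2·3.8·21.8·0.54] = 533 + 178.934 = 711.934.
Because errors are independent across components, Cov(Tᵢ,Tⱼ) = Cov(Xᵢ,Xⱼ); the off-diagonal part of the true-score variance is the same as above.
True-score variance = [2²·3.8²·0.90 + 21.8²·0.78] + 178.934 = 422.671 + 178.934 = 601.606.
Reliability = 601.606 / 711.934 = 0.845.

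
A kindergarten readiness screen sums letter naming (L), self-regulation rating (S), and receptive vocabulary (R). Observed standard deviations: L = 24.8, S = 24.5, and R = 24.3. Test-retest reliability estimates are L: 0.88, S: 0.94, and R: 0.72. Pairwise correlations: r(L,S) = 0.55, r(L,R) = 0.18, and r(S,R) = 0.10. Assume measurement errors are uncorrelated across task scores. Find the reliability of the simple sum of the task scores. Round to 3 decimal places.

Var(L+S+R) = 24.8² + 24.5² + 24.3² + 2·[24.8·24.5·0.55 + 24.8·24.3·0.18 + 24.5·24.3·0.10] = 1805.78 + 1004.38 = 2810.16.
Under uncorrelated errors the observed covariances equal the true-score covariances, so only the own-variance terms attenuate.
True-score variance = [24.8²·0.88 + 24.5²·0.94 + 24.3²·0.72] + 1004.38 = 1530.62 + 1004.38 = 2535.
Reliability = 2535 / 2810.16 = 0.902.

0.902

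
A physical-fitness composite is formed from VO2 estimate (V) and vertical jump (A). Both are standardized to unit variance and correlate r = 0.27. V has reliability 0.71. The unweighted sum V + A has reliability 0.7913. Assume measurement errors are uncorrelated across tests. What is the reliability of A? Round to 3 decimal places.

0.760

Var(V+A) = 2 + 2·0.27 = 2.540.
True-score variance = ρ_V + ρ_A + 2·0.27, so 0.7913 = (0.71 + ρ_A + 0.54) / 2.540.
ρ_A = 0.7913·2.540 − 0.71 − 0.54 = 0.760.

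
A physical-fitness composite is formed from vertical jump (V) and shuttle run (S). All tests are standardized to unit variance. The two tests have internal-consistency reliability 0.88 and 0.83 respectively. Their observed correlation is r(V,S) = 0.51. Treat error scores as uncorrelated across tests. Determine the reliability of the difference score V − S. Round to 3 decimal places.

0.704

Var(V−S) = 1 + 1 − 2·0.51 = 2 − 1.02 = 0.98.
With uncorrelated errors the cross-covariances are all true-score covariance, so they carry over unchanged; only the diagonal terms shrink to ρᵢσᵢ².
True-score variance = [0.88 + 0.83] − 1.02 = 1.71 − 1.02 = 0.69.
Reliability = 0.69 / 0.98 = 0.704.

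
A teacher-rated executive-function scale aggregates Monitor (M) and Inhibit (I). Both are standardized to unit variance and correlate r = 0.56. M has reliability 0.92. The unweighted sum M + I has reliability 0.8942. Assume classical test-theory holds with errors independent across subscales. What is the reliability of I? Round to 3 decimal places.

Var(M+I) = 2 + 2·0.56 = 3.120.
True-score variance = ρ_M + ρ_I + 2·0.56, so 0.8942 = (0.92 + ρ_I + 1.12) / 3.120.
ρ_I = 0.8942·3.120 − 0.92 − 1.12 = 0.750.

0.750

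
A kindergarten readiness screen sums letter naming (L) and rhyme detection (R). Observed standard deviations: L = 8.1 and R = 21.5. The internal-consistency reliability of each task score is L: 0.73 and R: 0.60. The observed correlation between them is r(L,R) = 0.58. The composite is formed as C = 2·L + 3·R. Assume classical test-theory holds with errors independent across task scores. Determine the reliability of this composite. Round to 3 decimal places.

0.692

Var(C) = 2²·8.1² + 3²·21.5² + 2·[6·8.1·21.5·0.58] = 4422.69 + 1212.08 = 5634.77.
With uncorrelated errors the cross-covariances are all true-score covariance, so they carry over unchanged; only the diagonal terms shrink to ρᵢσᵢ².
True-score variance = [2²·8.1²·0.73 + 3²·21.5²·0.60] + 1212.08 = 2687.73 + 1212.08 = 3899.82.
Reliability = 3899.82 / 5634.77 = 0.692.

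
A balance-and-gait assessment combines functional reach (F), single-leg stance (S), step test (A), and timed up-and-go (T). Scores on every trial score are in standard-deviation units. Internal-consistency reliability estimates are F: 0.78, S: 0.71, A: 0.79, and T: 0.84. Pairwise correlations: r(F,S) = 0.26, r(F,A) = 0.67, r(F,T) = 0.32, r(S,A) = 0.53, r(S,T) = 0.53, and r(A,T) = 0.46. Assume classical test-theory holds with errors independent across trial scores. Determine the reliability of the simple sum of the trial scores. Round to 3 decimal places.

Var(F+S+A+T) = 4 + 2·[0.26 + 0.67 + 0.32 + 0.53 + 0.53 + 0.46] = 4 + 5.54 = 9.54.
Because errors are independent across components, Cov(Tᵢ,Tⱼ) = Cov(Xᵢ,Xⱼ); the off-diagonal part of the true-score variance is the same as above.
True-score variance = [0.78 + 0.71 + 0.79 + 0.84] + 5.54 = 3.12 + 5.54 = 8.66.
Reliability = 8.66 / 9.54 = 0.908.

0.908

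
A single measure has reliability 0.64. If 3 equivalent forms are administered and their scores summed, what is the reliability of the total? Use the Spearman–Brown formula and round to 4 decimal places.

0.8421

ρ_k = kρ / (1 + (k−1)ρ) = 3·0.64 / (1 + 2·0.64) = 1.920 / 2.280 = 0.8421.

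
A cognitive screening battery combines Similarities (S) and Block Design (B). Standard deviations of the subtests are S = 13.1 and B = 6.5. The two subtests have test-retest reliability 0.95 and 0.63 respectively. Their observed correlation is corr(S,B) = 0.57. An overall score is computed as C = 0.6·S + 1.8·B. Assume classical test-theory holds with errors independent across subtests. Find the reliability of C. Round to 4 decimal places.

0.8229

Var(C) = 0.6²·13.1² + 1.8²·6.5² + 2·[1.08·13.1·6.5·0.57] = 198.67 + 104.837 = 303.506.
With uncorrelated errors the cross-covariances are all true-score covariance, so they carry over unchanged; only the diagonal terms shrink to ρᵢσᵢ².
True-score variance = [0.6²·13.1²·0.95 + 1.8²·6.5²·0.63] + 104.837 = 144.931 + 104.837 = 249.768.
Reliability = 249.768 / 303.506 = 0.8229.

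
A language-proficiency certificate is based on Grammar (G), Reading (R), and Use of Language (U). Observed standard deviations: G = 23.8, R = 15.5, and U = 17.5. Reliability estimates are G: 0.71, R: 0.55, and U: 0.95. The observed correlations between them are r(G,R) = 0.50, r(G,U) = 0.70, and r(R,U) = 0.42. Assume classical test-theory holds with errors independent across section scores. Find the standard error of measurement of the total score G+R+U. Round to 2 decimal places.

16.96

Var(total) = 1112.94 + 1179.85 = 2292.79.
True-score variance = 825.247 + 1179.85 = 2005.1, so reliability = 0.8745.
Error variance = 2292.79 − 2005.1 = 287.693; SEM = √287.693 = 16.96.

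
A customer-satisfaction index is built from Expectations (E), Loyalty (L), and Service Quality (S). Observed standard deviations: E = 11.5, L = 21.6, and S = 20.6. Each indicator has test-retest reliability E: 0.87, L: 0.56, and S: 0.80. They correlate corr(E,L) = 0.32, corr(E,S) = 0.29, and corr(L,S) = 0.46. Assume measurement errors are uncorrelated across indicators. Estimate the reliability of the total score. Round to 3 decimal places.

0.822

Var(E+L+S) = 11.5² + 21.6² + 20.6² + 2·[11.5·21.6·0.32 + 11.5·20.6·0.29 + 21.6·20.6·0.46] = 1023.17 + 705.741 = 1728.91.
Under uncorrelated errors the observed covariances equal the true-score covariances, so only the own-variance terms attenuate.
True-score variance = [11.5²·0.87 + 21.6²·0.56 + 20.6²·0.80] + 705.741 = 715.819 + 705.741 = 1421.56.
Reliability = 1421.56 / 1728.91 = 0.822.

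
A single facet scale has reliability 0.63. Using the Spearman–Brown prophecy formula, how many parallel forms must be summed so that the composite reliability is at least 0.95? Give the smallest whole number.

k ≥ ρ*(1−ρ₁)/(ρ₁(1−ρ*)) = 0.95·0.37 / (0.63·0.05) = 11.159.
Smallest integer k = 12.

12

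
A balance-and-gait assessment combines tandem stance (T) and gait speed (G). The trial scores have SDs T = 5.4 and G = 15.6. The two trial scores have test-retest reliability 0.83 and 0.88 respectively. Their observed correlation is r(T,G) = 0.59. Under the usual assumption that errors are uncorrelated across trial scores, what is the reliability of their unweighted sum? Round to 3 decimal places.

Var(T+G) = 5.4² + 15.6² + 2·[5.4·15.6·0.59] = 272.52 + 99.4032 = 371.923.
Because errors are independent across components, Cov(Tᵢ,Tⱼ) = Cov(Xᵢ,Xⱼ); the off-diagonal part of the true-score variance is the same as above.
True-score variance = [5.4²·0.83 + 15.6²·0.88] + 99.4032 = 238.36 + 99.4032 = 337.763.
Reliability = 337.763 / 371.923 = 0.908.

0.908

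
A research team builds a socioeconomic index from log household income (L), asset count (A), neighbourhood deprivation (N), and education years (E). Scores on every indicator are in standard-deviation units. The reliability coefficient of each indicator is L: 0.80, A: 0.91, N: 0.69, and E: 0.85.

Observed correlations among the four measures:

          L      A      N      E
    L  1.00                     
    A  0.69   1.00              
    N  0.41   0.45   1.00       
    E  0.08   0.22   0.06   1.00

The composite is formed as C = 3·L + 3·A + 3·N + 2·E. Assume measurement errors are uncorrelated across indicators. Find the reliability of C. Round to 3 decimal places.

Var(C) = 3² + 3² + 3² + 2² + 2·[9·0.69 + 9·0.41 + 6·0.08 + 9·0.45 + 6·0.22 + 6·0.06] = 31 + 32.22 = 63.22.
Because errors are independent across components, Cov(Tᵢ,Tⱼ) = Cov(Xᵢ,Xⱼ); the off-diagonal part of the true-score variance is the same as above.
True-score variance = [3²·0.80 + 3²·0.91 + 3²·0.69 + 2²·0.85] + 32.22 = 25 + 32.22 = 57.22.
Reliability = 57.22 / 63.22 = 0.905.

0.905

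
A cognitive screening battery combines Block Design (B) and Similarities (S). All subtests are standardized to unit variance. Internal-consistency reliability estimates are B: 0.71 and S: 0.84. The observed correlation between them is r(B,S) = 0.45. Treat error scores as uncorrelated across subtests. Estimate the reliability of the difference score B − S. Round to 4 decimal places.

Var(B−S) = 1 + 1 − 2·0.45 = 2 − 0.9 = 1.1.
Under uncorrelated errors the observed covariances equal the true-score covariances, so only the own-variance terms attenuate.
True-score variance = [0.71 + 0.84] − 0.9 = 1.55 − 0.9 = 0.65.
Reliability = 0.65 / 1.1 = 0.5909.

0.5909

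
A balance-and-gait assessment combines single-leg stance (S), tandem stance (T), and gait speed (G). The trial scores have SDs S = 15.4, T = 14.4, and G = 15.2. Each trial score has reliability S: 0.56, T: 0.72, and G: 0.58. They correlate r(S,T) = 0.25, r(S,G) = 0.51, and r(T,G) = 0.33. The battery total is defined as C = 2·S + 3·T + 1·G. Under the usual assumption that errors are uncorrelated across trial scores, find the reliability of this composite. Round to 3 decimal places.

Var(C) = 2²·15.4² + 3²·14.4² + 15.2² + 2·[6·15.4·14.4·0.25 + 2·15.4·15.2·0.51 + 3·14.4·15.2·0.33] = 3045.92 + 1576.19 = 4622.11.
Under uncorrelated errors the observed covariances equal the true-score covariances, so only the own-variance terms attenuate.
True-score variance = [2²·15.4²·0.56 + 3²·14.4²·0.72 + 15.2²·0.58] + 1576.19 = 2008.93 + 1576.19 = 3585.12.
Reliability = 3585.12 / 4622.11 = 0.776.

0.776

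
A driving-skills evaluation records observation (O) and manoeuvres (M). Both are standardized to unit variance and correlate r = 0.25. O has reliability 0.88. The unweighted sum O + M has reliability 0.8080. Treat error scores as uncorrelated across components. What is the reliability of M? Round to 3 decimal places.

Var(O+M) = 2 + 2·0.25 = 2.500.
True-score variance = ρ_O + ρ_M + 2·0.25, so 0.8080 = (0.88 + ρ_M + 0.50) / 2.500.
ρ_M = 0.8080·2.500 − 0.88 − 0.50 = 0.640.

0.640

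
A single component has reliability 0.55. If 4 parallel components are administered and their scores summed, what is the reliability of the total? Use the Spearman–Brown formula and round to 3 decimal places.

0.830

ρ_k = kρ / (1 + (k−1)ρ) = 4·0.55 / (1 + 3·0.55) = 2.200 / 2.650 = 0.830.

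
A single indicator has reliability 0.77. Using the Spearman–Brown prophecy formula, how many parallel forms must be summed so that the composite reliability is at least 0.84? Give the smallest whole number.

k ≥ ρ*(1−ρ₁)/(ρ₁(1−ρ*)) = 0.84·0.23 / (0.77·0.16) = 1.568.
Smallest integer k = 2.

2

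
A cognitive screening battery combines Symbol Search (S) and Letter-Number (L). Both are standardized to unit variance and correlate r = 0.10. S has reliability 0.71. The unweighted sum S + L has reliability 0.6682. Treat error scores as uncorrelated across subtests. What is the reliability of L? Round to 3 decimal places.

Var(S+L) = 2 + 2·0.10 = 2.200.
True-score variance = ρ_S + ρ_L + 2·0.10, so 0.6682 = (0.71 + ρ_L + 0.20) / 2.200.
ρ_L = 0.6682·2.200 − 0.71 − 0.20 = 0.560.

0.560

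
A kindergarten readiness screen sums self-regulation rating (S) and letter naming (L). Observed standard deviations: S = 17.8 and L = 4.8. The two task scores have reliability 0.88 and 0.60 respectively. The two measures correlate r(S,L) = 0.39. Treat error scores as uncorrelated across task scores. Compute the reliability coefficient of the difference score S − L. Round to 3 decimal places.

0.827

Var(S−L) = 17.8² + 4.8² − 2·17.8·4.8·0.39 = 339.88 − 66.6432 = 273.237.
Because errors are independent across components, Cov(Tᵢ,Tⱼ) = Cov(Xᵢ,Xⱼ); the off-diagonal part of the true-score variance is the same as above.
True-score variance = [17.8²·0.88 + 4.8²·0.60] − 66.6432 = 292.643 − 66.6432 = 226.
Reliability = 226 / 273.237 = 0.827.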